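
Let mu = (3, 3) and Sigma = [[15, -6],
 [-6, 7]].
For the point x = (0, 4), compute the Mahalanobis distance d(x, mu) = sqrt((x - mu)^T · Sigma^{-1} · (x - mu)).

Step 1 — centre the observation: (x - mu) = (-3, 1).

Step 2 — invert Sigma. det(Sigma) = 15·7 - (-6)² = 69.
  Sigma^{-1} = (1/det) · [[d, -b], [-b, a]] = [[0.1014, 0.087],
 [0.087, 0.2174]].

Step 3 — form the quadratic (x - mu)^T · Sigma^{-1} · (x - mu):
  Sigma^{-1} · (x - mu) = (-0.2174, -0.0435).
  (x - mu)^T · [Sigma^{-1} · (x - mu)] = (-3)·(-0.2174) + (1)·(-0.0435) = 0.6087.

Step 4 — take square root: d = √(0.6087) ≈ 0.7802.

d(x, mu) = √(0.6087) ≈ 0.7802


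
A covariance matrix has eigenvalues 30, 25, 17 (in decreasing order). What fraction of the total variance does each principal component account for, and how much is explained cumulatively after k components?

Step 1 — total variance = trace(Sigma) = Σ λ_i = 30 + 25 + 17 = 72.

Step 2 — fraction explained by component i = λ_i / Σ λ:
  PC1: 30/72 = 0.4167
  PC2: 25/72 = 0.3472
  PC3: 17/72 = 0.2361

Step 3 — cumulative fraction after k components = (λ_1 + ... + λ_k) / Σ λ:
  k = 1: 30/72 = 0.4167
  k = 2: (30 + 25)/72 = 55/72 = 0.7639
  k = 3: (30 + 25 + 17)/72 = 72/72 = 1

Summary (fraction, with percent):

explained: PC1 0.4167 (41.67%), PC2 0.3472 (34.72%), PC3 0.2361 (23.61%);  cumulative: 0.4167, 0.7639, 1


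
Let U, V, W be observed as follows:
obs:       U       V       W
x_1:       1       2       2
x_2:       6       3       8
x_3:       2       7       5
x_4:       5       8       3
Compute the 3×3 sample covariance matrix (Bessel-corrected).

Step 1 — column means:
  mean(U) = (1 + 6 + 2 + 5) / 4 = 14/4 = 3.5
  mean(V) = (2 + 3 + 7 + 8) / 4 = 20/4 = 5
  mean(W) = (2 + 8 + 5 + 3) / 4 = 18/4 = 4.5

Step 2 — sample covariance S[i,j] = (1/(n-1)) · Σ_k (x_{k,i} - mean_i) · (x_{k,j} - mean_j), with n-1 = 3.
  S[U,U] = ((-2.5)·(-2.5) + (2.5)·(2.5) + (-1.5)·(-1.5) + (1.5)·(1.5)) / 3 = 17/3 = 5.6667
  S[U,V] = ((-2.5)·(-3) + (2.5)·(-2) + (-1.5)·(2) + (1.5)·(3)) / 3 = 4/3 = 1.3333
  S[U,W] = ((-2.5)·(-2.5) + (2.5)·(3.5) + (-1.5)·(0.5) + (1.5)·(-1.5)) / 3 = 12/3 = 4
  S[V,V] = ((-3)·(-3) + (-2)·(-2) + (2)·(2) + (3)·(3)) / 3 = 26/3 = 8.6667
  S[V,W] = ((-3)·(-2.5) + (-2)·(3.5) + (2)·(0.5) + (3)·(-1.5)) / 3 = -3/3 = -1
  S[W,W] = ((-2.5)·(-2.5) + (3.5)·(3.5) + (0.5)·(0.5) + (-1.5)·(-1.5)) / 3 = 21/3 = 7

S is symmetric (S[j,i] = S[i,j]). Assembling:

S = [[5.6667, 1.3333, 4],
 [1.3333, 8.6667, -1],
 [4, -1, 7]]


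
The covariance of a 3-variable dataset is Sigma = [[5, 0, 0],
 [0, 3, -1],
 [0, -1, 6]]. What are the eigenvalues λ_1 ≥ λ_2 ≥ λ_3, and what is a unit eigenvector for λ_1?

Step 1 — characteristic polynomial p(λ) = det(λI - Sigma) = λ³ - tr·λ² + c_1·λ - det, where tr = trace, c_1 = sum of the principal 2×2 minors, det = det(Sigma):
  tr = 5 + 3 + 6 = 14,
  c_1 = (5·3 - (0)²) + (5·6 - (0)²) + (3·6 - (-1)²) = 15 + 30 + 17 = 62,
  det = 5·(3·6 - (-1)²) - (0)·((0)·6 - (-1)·(0)) + (0)·((0)·(-1) - 3·(0)) = 5·(17) - (0)·(0) + (0)·(0) = 85.
  So p(λ) = λ³ - 14λ² + 62λ - 85.
Step 2 — look for an integer root (rational root theorem: any rational root is an integer divisor of 85). Testing λ = 5:
  p(5) = 125 - 350 + 310 - 85 = 0  ✓
  Dividing out (λ - 5): p(λ) = (λ - 5)(λ² - 9λ + 17).
Step 3 — remaining eigenvalues from the quadratic λ² - 9λ + 17 = 0:
  Δ = 9² - 4·17 = 81 - 68 = 13,  λ = (9 ± √13)/2 = (9 ± 3.6056)/2 ≈ 6.3028 or 2.6972.
  Sorted: λ_1 = 6.3028,  λ_2 = 5,  λ_3 = 2.6972  (check: sum = 14 = tr ✓).

Step 4 — unit eigenvector for λ_1 ≈ 6.3028: v spans the null space of (Sigma - λ_1 I), whose rows are
  r_1 = (-1.3028, 0, 0),  r_2 = (0, -3.3028, -1),  r_3 = (0, -1, -0.3028).
  v is orthogonal to every row, so take v ∝ r_1 × r_2 = ((0)·(-1) - (0)·(-3.3028), (0)·(0) - (-1.3028)·(-1), (-1.3028)·(-3.3028) - (0)·(0)) ≈ (0, -1.3028, 4.3028).
  Rescale (multiply by -1 so the first nonzero entry is positive): u = (0, 1.3028, -4.3028).
  ||u|| = √((0)² + (1.3028)² + (-4.3028)²) = √(20.2111) ≈ 4.4957,  v_1 = u/||u|| ≈ (0, 0.2898, -0.9571) (||v_1|| = 1).

λ_1 = 6.3028,  λ_2 = 5,  λ_3 = 2.6972;  v_1 ≈ (0, 0.2898, -0.9571)


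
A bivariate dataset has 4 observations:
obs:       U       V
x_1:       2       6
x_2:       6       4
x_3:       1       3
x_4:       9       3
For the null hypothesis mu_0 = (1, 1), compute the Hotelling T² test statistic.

Step 1 — sample mean vector:
  mean(U) = (2 + 6 + 1 + 9) / 4 = 18/4 = 4.5
  mean(V) = (6 + 4 + 3 + 3) / 4 = 16/4 = 4
  x̄ = (4.5, 4),  deviation x̄ - mu_0 = (4.5, 4) - (1, 1) = (3.5, 3).

Step 2 — sample covariance matrix, S[i,j] = (1/(n-1)) · Σ_k (x_{k,i} - mean_i) · (x_{k,j} - mean_j), divisor n-1 = 3:
  S[U,U] = ((-2.5)·(-2.5) + (1.5)·(1.5) + (-3.5)·(-3.5) + (4.5)·(4.5)) / 3 = 41/3 = 13.6667
  S[U,V] = ((-2.5)·(2) + (1.5)·(0) + (-3.5)·(-1) + (4.5)·(-1)) / 3 = -6/3 = -2
  S[V,V] = ((2)·(2) + (0)·(0) + (-1)·(-1) + (-1)·(-1)) / 3 = 6/3 = 2
  S = [[13.6667, -2],
 [-2, 2]].

Step 3 — invert S. det(S) = 13.6667·2 - (-2)² = 23.3333.
  S^{-1} = (1/det) · [[d, -b], [-b, a]] = [[0.0857, 0.0857],
 [0.0857, 0.5857]].

Step 4 — quadratic form (x̄ - mu_0)^T · S^{-1} · (x̄ - mu_0):
  S^{-1} · (x̄ - mu_0) = (0.5571, 2.0571),
  (x̄ - mu_0)^T · [...] = (3.5)·(0.5571) + (3)·(2.0571) = 8.1214.

Step 5 — scale by n: T² = 4 · 8.1214 = 32.4857.

T² ≈ 32.4857


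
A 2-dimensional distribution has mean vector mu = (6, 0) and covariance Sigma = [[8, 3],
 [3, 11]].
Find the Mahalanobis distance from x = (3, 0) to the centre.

Step 1 — centre the observation: (x - mu) = (-3, 0).

Step 2 — invert Sigma. det(Sigma) = 8·11 - (3)² = 79.
  Sigma^{-1} = (1/det) · [[d, -b], [-b, a]] = [[0.1392, -0.038],
 [-0.038, 0.1013]].

Step 3 — form the quadratic (x - mu)^T · Sigma^{-1} · (x - mu):
  Sigma^{-1} · (x - mu) = (-0.4177, 0.1139).
  (x - mu)^T · [Sigma^{-1} · (x - mu)] = (-3)·(-0.4177) + (0)·(0.1139) = 1.2532.

Step 4 — take square root: d = √(1.2532) ≈ 1.1194.

d(x, mu) = √(1.2532) ≈ 1.1194


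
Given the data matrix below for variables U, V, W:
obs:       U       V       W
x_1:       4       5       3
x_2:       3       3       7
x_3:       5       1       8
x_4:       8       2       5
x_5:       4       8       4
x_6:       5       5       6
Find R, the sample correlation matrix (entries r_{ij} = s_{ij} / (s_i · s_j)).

Step 1 — column means:
  mean(U) = (4 + 3 + 5 + 8 + 4 + 5) / 6 = 29/6 = 4.8333
  mean(V) = (5 + 3 + 1 + 2 + 8 + 5) / 6 = 24/6 = 4
  mean(W) = (3 + 7 + 8 + 5 + 4 + 6) / 6 = 33/6 = 5.5

Step 2 — sample variances and covariances s[i,j] = (1/(n-1)) · Σ_k (x_{k,i} - mean_i) · (x_{k,j} - mean_j), with n-1 = 5:
  s[U,U] = ((-0.8333)·(-0.8333) + (-1.8333)·(-1.8333) + (0.1667)·(0.1667) + (3.1667)·(3.1667) + (-0.8333)·(-0.8333) + (0.1667)·(0.1667)) / 5 = 14.8333/5 = 2.9667
  s[U,V] = ((-0.8333)·(1) + (-1.8333)·(-1) + (0.1667)·(-3) + (3.1667)·(-2) + (-0.8333)·(4) + (0.1667)·(1)) / 5 = -9/5 = -1.8
  s[U,W] = ((-0.8333)·(-2.5) + (-1.8333)·(1.5) + (0.1667)·(2.5) + (3.1667)·(-0.5) + (-0.8333)·(-1.5) + (0.1667)·(0.5)) / 5 = -0.5/5 = -0.1
  s[V,V] = ((1)·(1) + (-1)·(-1) + (-3)·(-3) + (-2)·(-2) + (4)·(4) + (1)·(1)) / 5 = 32/5 = 6.4
  s[V,W] = ((1)·(-2.5) + (-1)·(1.5) + (-3)·(2.5) + (-2)·(-0.5) + (4)·(-1.5) + (1)·(0.5)) / 5 = -16/5 = -3.2
  s[W,W] = ((-2.5)·(-2.5) + (1.5)·(1.5) + (2.5)·(2.5) + (-0.5)·(-0.5) + (-1.5)·(-1.5) + (0.5)·(0.5)) / 5 = 17.5/5 = 3.5
  Sample standard deviations s_i = √(s[i,i]):
  s(U) = √(2.9667) = 1.7224
  s(V) = √(6.4) = 2.5298
  s(W) = √(3.5) = 1.8708

Step 3 — r_{ij} = s_{ij} / (s_i · s_j):
  r[U,U] = 1 (diagonal).
  r[U,V] = -1.8 / (1.7224 · 2.5298) = -1.8 / 4.3574 = -0.4131
  r[U,W] = -0.1 / (1.7224 · 1.8708) = -0.1 / 3.2223 = -0.031
  r[V,V] = 1 (diagonal).
  r[V,W] = -3.2 / (2.5298 · 1.8708) = -3.2 / 4.7329 = -0.6761
  r[W,W] = 1 (diagonal).

R is symmetric with unit diagonal. Assembling:

R = [[1, -0.4131, -0.031],
 [-0.4131, 1, -0.6761],
 [-0.031, -0.6761, 1]]


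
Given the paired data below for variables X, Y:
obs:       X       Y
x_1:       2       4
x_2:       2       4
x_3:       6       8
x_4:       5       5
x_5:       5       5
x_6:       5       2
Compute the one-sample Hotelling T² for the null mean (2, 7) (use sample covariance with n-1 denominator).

Step 1 — sample mean vector:
  mean(X) = (2 + 2 + 6 + 5 + 5 + 5) / 6 = 25/6 = 4.1667
  mean(Y) = (4 + 4 + 8 + 5 + 5 + 2) / 6 = 28/6 = 4.6667
  x̄ = (4.1667, 4.6667),  deviation x̄ - mu_0 = (4.1667, 4.6667) - (2, 7) = (2.1667, -2.3333).

Step 2 — sample covariance matrix, S[i,j] = (1/(n-1)) · Σ_k (x_{k,i} - mean_i) · (x_{k,j} - mean_j), divisor n-1 = 5:
  S[X,X] = ((-2.1667)·(-2.1667) + (-2.1667)·(-2.1667) + (1.8333)·(1.8333) + (0.8333)·(0.8333) + (0.8333)·(0.8333) + (0.8333)·(0.8333)) / 5 = 14.8333/5 = 2.9667
  S[X,Y] = ((-2.1667)·(-0.6667) + (-2.1667)·(-0.6667) + (1.8333)·(3.3333) + (0.8333)·(0.3333) + (0.8333)·(0.3333) + (0.8333)·(-2.6667)) / 5 = 7.3333/5 = 1.4667
  S[Y,Y] = ((-0.6667)·(-0.6667) + (-0.6667)·(-0.6667) + (3.3333)·(3.3333) + (0.3333)·(0.3333) + (0.3333)·(0.3333) + (-2.6667)·(-2.6667)) / 5 = 19.3333/5 = 3.8667
  S = [[2.9667, 1.4667],
 [1.4667, 3.8667]].

Step 3 — invert S. det(S) = 2.9667·3.8667 - (1.4667)² = 9.32.
  S^{-1} = (1/det) · [[d, -b], [-b, a]] = [[0.4149, -0.1574],
 [-0.1574, 0.3183]].

Step 4 — quadratic form (x̄ - mu_0)^T · S^{-1} · (x̄ - mu_0):
  S^{-1} · (x̄ - mu_0) = (1.2661, -1.0837),
  (x̄ - mu_0)^T · [...] = (2.1667)·(1.2661) + (-2.3333)·(-1.0837) = 5.2718.

Step 5 — scale by n: T² = 6 · 5.2718 = 31.6309.

T² ≈ 31.6309


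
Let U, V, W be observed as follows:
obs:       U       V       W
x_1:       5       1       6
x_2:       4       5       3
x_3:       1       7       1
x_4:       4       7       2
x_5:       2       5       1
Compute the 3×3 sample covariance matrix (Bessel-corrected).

Step 1 — column means:
  mean(U) = (5 + 4 + 1 + 4 + 2) / 5 = 16/5 = 3.2
  mean(V) = (1 + 5 + 7 + 7 + 5) / 5 = 25/5 = 5
  mean(W) = (6 + 3 + 1 + 2 + 1) / 5 = 13/5 = 2.6

Step 2 — sample covariance S[i,j] = (1/(n-1)) · Σ_k (x_{k,i} - mean_i) · (x_{k,j} - mean_j), with n-1 = 4.
  S[U,U] = ((1.8)·(1.8) + (0.8)·(0.8) + (-2.2)·(-2.2) + (0.8)·(0.8) + (-1.2)·(-1.2)) / 4 = 10.8/4 = 2.7
  S[U,V] = ((1.8)·(-4) + (0.8)·(0) + (-2.2)·(2) + (0.8)·(2) + (-1.2)·(0)) / 4 = -10/4 = -2.5
  S[U,W] = ((1.8)·(3.4) + (0.8)·(0.4) + (-2.2)·(-1.6) + (0.8)·(-0.6) + (-1.2)·(-1.6)) / 4 = 11.4/4 = 2.85
  S[V,V] = ((-4)·(-4) + (0)·(0) + (2)·(2) + (2)·(2) + (0)·(0)) / 4 = 24/4 = 6
  S[V,W] = ((-4)·(3.4) + (0)·(0.4) + (2)·(-1.6) + (2)·(-0.6) + (0)·(-1.6)) / 4 = -18/4 = -4.5
  S[W,W] = ((3.4)·(3.4) + (0.4)·(0.4) + (-1.6)·(-1.6) + (-0.6)·(-0.6) + (-1.6)·(-1.6)) / 4 = 17.2/4 = 4.3

S is symmetric (S[j,i] = S[i,j]). Assembling:

S = [[2.7, -2.5, 2.85],
 [-2.5, 6, -4.5],
 [2.85, -4.5, 4.3]]


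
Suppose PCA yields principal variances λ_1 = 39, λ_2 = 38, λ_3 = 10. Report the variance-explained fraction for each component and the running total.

Step 1 — total variance = trace(Sigma) = Σ λ_i = 39 + 38 + 10 = 87.

Step 2 — fraction explained by component i = λ_i / Σ λ:
  PC1: 39/87 = 0.4483
  PC2: 38/87 = 0.4368
  PC3: 10/87 = 0.1149

Step 3 — cumulative fraction after k components = (λ_1 + ... + λ_k) / Σ λ:
  k = 1: 39/87 = 0.4483
  k = 2: (39 + 38)/87 = 77/87 = 0.8851
  k = 3: (39 + 38 + 10)/87 = 87/87 = 1

Summary (fraction, with percent):

explained: PC1 0.4483 (44.83%), PC2 0.4368 (43.68%), PC3 0.1149 (11.49%);  cumulative: 0.4483, 0.8851, 1


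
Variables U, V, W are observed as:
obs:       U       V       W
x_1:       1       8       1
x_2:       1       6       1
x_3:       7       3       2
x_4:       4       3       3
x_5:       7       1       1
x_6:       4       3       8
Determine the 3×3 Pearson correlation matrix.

Step 1 — column means:
  mean(U) = (1 + 1 + 7 + 4 + 7 + 4) / 6 = 24/6 = 4
  mean(V) = (8 + 6 + 3 + 3 + 1 + 3) / 6 = 24/6 = 4
  mean(W) = (1 + 1 + 2 + 3 + 1 + 8) / 6 = 16/6 = 2.6667

Step 2 — sample variances and covariances s[i,j] = (1/(n-1)) · Σ_k (x_{k,i} - mean_i) · (x_{k,j} - mean_j), with n-1 = 5:
  s[U,U] = ((-3)·(-3) + (-3)·(-3) + (3)·(3) + (0)·(0) + (3)·(3) + (0)·(0)) / 5 = 36/5 = 7.2
  s[U,V] = ((-3)·(4) + (-3)·(2) + (3)·(-1) + (0)·(-1) + (3)·(-3) + (0)·(-1)) / 5 = -30/5 = -6
  s[U,W] = ((-3)·(-1.6667) + (-3)·(-1.6667) + (3)·(-0.6667) + (0)·(0.3333) + (3)·(-1.6667) + (0)·(5.3333)) / 5 = 3/5 = 0.6
  s[V,V] = ((4)·(4) + (2)·(2) + (-1)·(-1) + (-1)·(-1) + (-3)·(-3) + (-1)·(-1)) / 5 = 32/5 = 6.4
  s[V,W] = ((4)·(-1.6667) + (2)·(-1.6667) + (-1)·(-0.6667) + (-1)·(0.3333) + (-3)·(-1.6667) + (-1)·(5.3333)) / 5 = -10/5 = -2
  s[W,W] = ((-1.6667)·(-1.6667) + (-1.6667)·(-1.6667) + (-0.6667)·(-0.6667) + (0.3333)·(0.3333) + (-1.6667)·(-1.6667) + (5.3333)·(5.3333)) / 5 = 37.3333/5 = 7.4667
  Sample standard deviations s_i = √(s[i,i]):
  s(U) = √(7.2) = 2.6833
  s(V) = √(6.4) = 2.5298
  s(W) = √(7.4667) = 2.7325

Step 3 — r_{ij} = s_{ij} / (s_i · s_j):
  r[U,U] = 1 (diagonal).
  r[U,V] = -6 / (2.6833 · 2.5298) = -6 / 6.7882 = -0.8839
  r[U,W] = 0.6 / (2.6833 · 2.7325) = 0.6 / 7.3321 = 0.0818
  r[V,V] = 1 (diagonal).
  r[V,W] = -2 / (2.5298 · 2.7325) = -2 / 6.9128 = -0.2893
  r[W,W] = 1 (diagonal).

R is symmetric with unit diagonal. Assembling:

R = [[1, -0.8839, 0.0818],
 [-0.8839, 1, -0.2893],
 [0.0818, -0.2893, 1]]


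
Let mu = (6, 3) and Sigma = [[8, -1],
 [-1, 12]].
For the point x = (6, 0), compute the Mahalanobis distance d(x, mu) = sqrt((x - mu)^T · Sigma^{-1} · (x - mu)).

Step 1 — centre the observation: (x - mu) = (0, -3).

Step 2 — invert Sigma. det(Sigma) = 8·12 - (-1)² = 95.
  Sigma^{-1} = (1/det) · [[d, -b], [-b, a]] = [[0.1263, 0.0105],
 [0.0105, 0.0842]].

Step 3 — form the quadratic (x - mu)^T · Sigma^{-1} · (x - mu):
  Sigma^{-1} · (x - mu) = (-0.0316, -0.2526).
  (x - mu)^T · [Sigma^{-1} · (x - mu)] = (0)·(-0.0316) + (-3)·(-0.2526) = 0.7579.

Step 4 — take square root: d = √(0.7579) ≈ 0.8706.

d(x, mu) = √(0.7579) ≈ 0.8706


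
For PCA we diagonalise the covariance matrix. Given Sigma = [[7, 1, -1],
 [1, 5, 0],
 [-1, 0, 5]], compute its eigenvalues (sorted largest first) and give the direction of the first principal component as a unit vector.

Step 1 — characteristic polynomial p(λ) = det(λI - Sigma) = λ³ - tr·λ² + c_1·λ - det, where tr = trace, c_1 = sum of the principal 2×2 minors, det = det(Sigma):
  tr = 7 + 5 + 5 = 17,
  c_1 = (7·5 - (1)²) + (7·5 - (-1)²) + (5·5 - (0)²) = 34 + 34 + 25 = 93,
  det = 7·(5·5 - (0)²) - (1)·((1)·5 - (0)·(-1)) + (-1)·((1)·(0) - 5·(-1)) = 7·(25) - (1)·(5) + (-1)·(5) = 165.
  So p(λ) = λ³ - 17λ² + 93λ - 165.
Step 2 — look for an integer root (rational root theorem: any rational root is an integer divisor of 165). Testing λ = 5:
  p(5) = 125 - 425 + 465 - 165 = 0  ✓
  Dividing out (λ - 5): p(λ) = (λ - 5)(λ² - 12λ + 33).
Step 3 — remaining eigenvalues from the quadratic λ² - 12λ + 33 = 0:
  Δ = 12² - 4·33 = 144 - 132 = 12,  λ = (12 ± √12)/2 = (12 ± 3.4641)/2 ≈ 7.7321 or 4.2679.
  Sorted: λ_1 = 7.7321,  λ_2 = 5,  λ_3 = 4.2679  (check: sum = 17 = tr ✓).

Step 4 — unit eigenvector for λ_1 ≈ 7.7321: v spans the null space of (Sigma - λ_1 I), whose rows are
  r_1 = (-0.7321, 1, -1),  r_2 = (1, -2.7321, 0),  r_3 = (-1, 0, -2.7321).
  v is orthogonal to every row, so take v ∝ r_1 × r_2 = ((1)·(0) - (-1)·(-2.7321), (-1)·(1) - (-0.7321)·(0), (-0.7321)·(-2.7321) - (1)·(1)) ≈ (-2.7321, -1, 1).
  Rescale (multiply by -1 so the first nonzero entry is positive): u = (2.7321, 1, -1).
  ||u|| = √((2.7321)² + (1)² + (-1)²) = √(9.4641) ≈ 3.0764,  v_1 = u/||u|| ≈ (0.8881, 0.3251, -0.3251) (||v_1|| = 1).

λ_1 = 7.7321,  λ_2 = 5,  λ_3 = 4.2679;  v_1 ≈ (0.8881, 0.3251, -0.3251)


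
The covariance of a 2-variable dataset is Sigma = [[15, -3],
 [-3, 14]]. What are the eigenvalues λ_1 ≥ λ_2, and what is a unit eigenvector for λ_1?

Step 1 — characteristic polynomial of 2×2 Sigma:
  det(Sigma - λI) = λ² - trace · λ + det = 0.
  trace = 15 + 14 = 29, det = 15·14 - (-3)² = 201.
Step 2 — discriminant:
  Δ = trace² - 4·det = 841 - 804 = 37.
Step 3 — eigenvalues:
  λ = (trace ± √Δ)/2 = (29 ± 6.0828)/2,
  λ_1 = 17.5414,  λ_2 = 11.4586.

Step 4 — unit eigenvector for λ_1: solve (Sigma - λ_1 I)v = 0. First row:
  (15 - 17.5414)·v_x + (-3)·v_y = 0, i.e. (-2.5414)·v_x + (-3)·v_y = 0,
  so v ∝ (b, λ_1 - a) = (-3, 2.5414); multiply by -1 so the first entry is positive: u = (3, -2.5414).
  ||u|| = √((3)² + (-2.5414)²) = √(15.4586) ≈ 3.9317,
  v_1 = u/||u|| ≈ (0.763, -0.6464) (||v_1|| = 1).

λ_1 = 17.5414,  λ_2 = 11.4586;  v_1 ≈ (0.763, -0.6464)


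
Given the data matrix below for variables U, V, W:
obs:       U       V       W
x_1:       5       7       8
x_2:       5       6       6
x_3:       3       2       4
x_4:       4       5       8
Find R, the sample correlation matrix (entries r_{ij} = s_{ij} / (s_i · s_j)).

Step 1 — column means:
  mean(U) = (5 + 5 + 3 + 4) / 4 = 17/4 = 4.25
  mean(V) = (7 + 6 + 2 + 5) / 4 = 20/4 = 5
  mean(W) = (8 + 6 + 4 + 8) / 4 = 26/4 = 6.5

Step 2 — sample variances and covariances s[i,j] = (1/(n-1)) · Σ_k (x_{k,i} - mean_i) · (x_{k,j} - mean_j), with n-1 = 3:
  s[U,U] = ((0.75)·(0.75) + (0.75)·(0.75) + (-1.25)·(-1.25) + (-0.25)·(-0.25)) / 3 = 2.75/3 = 0.9167
  s[U,V] = ((0.75)·(2) + (0.75)·(1) + (-1.25)·(-3) + (-0.25)·(0)) / 3 = 6/3 = 2
  s[U,W] = ((0.75)·(1.5) + (0.75)·(-0.5) + (-1.25)·(-2.5) + (-0.25)·(1.5)) / 3 = 3.5/3 = 1.1667
  s[V,V] = ((2)·(2) + (1)·(1) + (-3)·(-3) + (0)·(0)) / 3 = 14/3 = 4.6667
  s[V,W] = ((2)·(1.5) + (1)·(-0.5) + (-3)·(-2.5) + (0)·(1.5)) / 3 = 10/3 = 3.3333
  s[W,W] = ((1.5)·(1.5) + (-0.5)·(-0.5) + (-2.5)·(-2.5) + (1.5)·(1.5)) / 3 = 11/3 = 3.6667
  Sample standard deviations s_i = √(s[i,i]):
  s(U) = √(0.9167) = 0.9574
  s(V) = √(4.6667) = 2.1602
  s(W) = √(3.6667) = 1.9149

Step 3 — r_{ij} = s_{ij} / (s_i · s_j):
  r[U,U] = 1 (diagonal).
  r[U,V] = 2 / (0.9574 · 2.1602) = 2 / 2.0683 = 0.967
  r[U,W] = 1.1667 / (0.9574 · 1.9149) = 1.1667 / 1.8333 = 0.6364
  r[V,V] = 1 (diagonal).
  r[V,W] = 3.3333 / (2.1602 · 1.9149) = 3.3333 / 4.1366 = 0.8058
  r[W,W] = 1 (diagonal).

R is symmetric with unit diagonal. Assembling:

R = [[1, 0.967, 0.6364],
 [0.967, 1, 0.8058],
 [0.6364, 0.8058, 1]]


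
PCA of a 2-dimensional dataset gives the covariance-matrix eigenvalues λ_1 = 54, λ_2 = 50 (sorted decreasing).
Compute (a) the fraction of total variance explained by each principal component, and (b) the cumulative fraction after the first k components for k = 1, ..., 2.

Step 1 — total variance = trace(Sigma) = Σ λ_i = 54 + 50 = 104.

Step 2 — fraction explained by component i = λ_i / Σ λ:
  PC1: 54/104 = 0.5192
  PC2: 50/104 = 0.4808

Step 3 — cumulative fraction after k components = (λ_1 + ... + λ_k) / Σ λ:
  k = 1: 54/104 = 0.5192
  k = 2: (54 + 50)/104 = 104/104 = 1

Summary (fraction, with percent):

explained: PC1 0.5192 (51.92%), PC2 0.4808 (48.08%);  cumulative: 0.5192, 1


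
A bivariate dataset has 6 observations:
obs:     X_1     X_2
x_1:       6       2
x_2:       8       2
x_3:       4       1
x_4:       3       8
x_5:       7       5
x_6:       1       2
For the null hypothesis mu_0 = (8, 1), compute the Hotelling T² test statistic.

Step 1 — sample mean vector:
  mean(X_1) = (6 + 8 + 4 + 3 + 7 + 1) / 6 = 29/6 = 4.8333
  mean(X_2) = (2 + 2 + 1 + 8 + 5 + 2) / 6 = 20/6 = 3.3333
  x̄ = (4.8333, 3.3333),  deviation x̄ - mu_0 = (4.8333, 3.3333) - (8, 1) = (-3.1667, 2.3333).

Step 2 — sample covariance matrix, S[i,j] = (1/(n-1)) · Σ_k (x_{k,i} - mean_i) · (x_{k,j} - mean_j), divisor n-1 = 5:
  S[X_1,X_1] = ((1.1667)·(1.1667) + (3.1667)·(3.1667) + (-0.8333)·(-0.8333) + (-1.8333)·(-1.8333) + (2.1667)·(2.1667) + (-3.8333)·(-3.8333)) / 5 = 34.8333/5 = 6.9667
  S[X_1,X_2] = ((1.1667)·(-1.3333) + (3.1667)·(-1.3333) + (-0.8333)·(-2.3333) + (-1.8333)·(4.6667) + (2.1667)·(1.6667) + (-3.8333)·(-1.3333)) / 5 = -3.6667/5 = -0.7333
  S[X_2,X_2] = ((-1.3333)·(-1.3333) + (-1.3333)·(-1.3333) + (-2.3333)·(-2.3333) + (4.6667)·(4.6667) + (1.6667)·(1.6667) + (-1.3333)·(-1.3333)) / 5 = 35.3333/5 = 7.0667
  S = [[6.9667, -0.7333],
 [-0.7333, 7.0667]].

Step 3 — invert S. det(S) = 6.9667·7.0667 - (-0.7333)² = 48.6933.
  S^{-1} = (1/det) · [[d, -b], [-b, a]] = [[0.1451, 0.0151],
 [0.0151, 0.1431]].

Step 4 — quadratic form (x̄ - mu_0)^T · S^{-1} · (x̄ - mu_0):
  S^{-1} · (x̄ - mu_0) = (-0.4244, 0.2861),
  (x̄ - mu_0)^T · [...] = (-3.1667)·(-0.4244) + (2.3333)·(0.2861) = 2.0117.

Step 5 — scale by n: T² = 6 · 2.0117 = 12.0701.

T² ≈ 12.0701


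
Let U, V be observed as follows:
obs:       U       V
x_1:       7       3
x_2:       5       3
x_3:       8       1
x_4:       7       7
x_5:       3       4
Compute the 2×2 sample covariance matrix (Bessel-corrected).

Step 1 — column means:
  mean(U) = (7 + 5 + 8 + 7 + 3) / 5 = 30/5 = 6
  mean(V) = (3 + 3 + 1 + 7 + 4) / 5 = 18/5 = 3.6

Step 2 — sample covariance S[i,j] = (1/(n-1)) · Σ_k (x_{k,i} - mean_i) · (x_{k,j} - mean_j), with n-1 = 4.
  S[U,U] = ((1)·(1) + (-1)·(-1) + (2)·(2) + (1)·(1) + (-3)·(-3)) / 4 = 16/4 = 4
  S[U,V] = ((1)·(-0.6) + (-1)·(-0.6) + (2)·(-2.6) + (1)·(3.4) + (-3)·(0.4)) / 4 = -3/4 = -0.75
  S[V,V] = ((-0.6)·(-0.6) + (-0.6)·(-0.6) + (-2.6)·(-2.6) + (3.4)·(3.4) + (0.4)·(0.4)) / 4 = 19.2/4 = 4.8

S is symmetric (S[j,i] = S[i,j]). Assembling:

S = [[4, -0.75],
 [-0.75, 4.8]]


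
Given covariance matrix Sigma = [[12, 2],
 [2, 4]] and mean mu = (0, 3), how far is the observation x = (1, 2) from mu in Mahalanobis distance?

Step 1 — centre the observation: (x - mu) = (1, -1).

Step 2 — invert Sigma. det(Sigma) = 12·4 - (2)² = 44.
  Sigma^{-1} = (1/det) · [[d, -b], [-b, a]] = [[0.0909, -0.0455],
 [-0.0455, 0.2727]].

Step 3 — form the quadratic (x - mu)^T · Sigma^{-1} · (x - mu):
  Sigma^{-1} · (x - mu) = (0.1364, -0.3182).
  (x - mu)^T · [Sigma^{-1} · (x - mu)] = (1)·(0.1364) + (-1)·(-0.3182) = 0.4545.

Step 4 — take square root: d = √(0.4545) ≈ 0.6742.

d(x, mu) = √(0.4545) ≈ 0.6742


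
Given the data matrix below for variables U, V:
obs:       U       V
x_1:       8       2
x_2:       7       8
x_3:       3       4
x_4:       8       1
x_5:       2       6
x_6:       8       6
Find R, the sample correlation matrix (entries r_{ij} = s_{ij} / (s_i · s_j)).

Step 1 — column means:
  mean(U) = (8 + 7 + 3 + 8 + 2 + 8) / 6 = 36/6 = 6
  mean(V) = (2 + 8 + 4 + 1 + 6 + 6) / 6 = 27/6 = 4.5

Step 2 — sample variances and covariances s[i,j] = (1/(n-1)) · Σ_k (x_{k,i} - mean_i) · (x_{k,j} - mean_j), with n-1 = 5:
  s[U,U] = ((2)·(2) + (1)·(1) + (-3)·(-3) + (2)·(2) + (-4)·(-4) + (2)·(2)) / 5 = 38/5 = 7.6
  s[U,V] = ((2)·(-2.5) + (1)·(3.5) + (-3)·(-0.5) + (2)·(-3.5) + (-4)·(1.5) + (2)·(1.5)) / 5 = -10/5 = -2
  s[V,V] = ((-2.5)·(-2.5) + (3.5)·(3.5) + (-0.5)·(-0.5) + (-3.5)·(-3.5) + (1.5)·(1.5) + (1.5)·(1.5)) / 5 = 35.5/5 = 7.1
  Sample standard deviations s_i = √(s[i,i]):
  s(U) = √(7.6) = 2.7568
  s(V) = √(7.1) = 2.6646

Step 3 — r_{ij} = s_{ij} / (s_i · s_j):
  r[U,U] = 1 (diagonal).
  r[U,V] = -2 / (2.7568 · 2.6646) = -2 / 7.3457 = -0.2723
  r[V,V] = 1 (diagonal).

R is symmetric with unit diagonal. Assembling:

R = [[1, -0.2723],
 [-0.2723, 1]]


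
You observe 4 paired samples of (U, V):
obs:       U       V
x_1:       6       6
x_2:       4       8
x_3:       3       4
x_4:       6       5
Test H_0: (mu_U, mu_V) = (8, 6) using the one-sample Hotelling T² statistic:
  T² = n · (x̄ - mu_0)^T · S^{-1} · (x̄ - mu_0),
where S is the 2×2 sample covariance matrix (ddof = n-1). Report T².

Step 1 — sample mean vector:
  mean(U) = (6 + 4 + 3 + 6) / 4 = 19/4 = 4.75
  mean(V) = (6 + 8 + 4 + 5) / 4 = 23/4 = 5.75
  x̄ = (4.75, 5.75),  deviation x̄ - mu_0 = (4.75, 5.75) - (8, 6) = (-3.25, -0.25).

Step 2 — sample covariance matrix, S[i,j] = (1/(n-1)) · Σ_k (x_{k,i} - mean_i) · (x_{k,j} - mean_j), divisor n-1 = 3:
  S[U,U] = ((1.25)·(1.25) + (-0.75)·(-0.75) + (-1.75)·(-1.75) + (1.25)·(1.25)) / 3 = 6.75/3 = 2.25
  S[U,V] = ((1.25)·(0.25) + (-0.75)·(2.25) + (-1.75)·(-1.75) + (1.25)·(-0.75)) / 3 = 0.75/3 = 0.25
  S[V,V] = ((0.25)·(0.25) + (2.25)·(2.25) + (-1.75)·(-1.75) + (-0.75)·(-0.75)) / 3 = 8.75/3 = 2.9167
  S = [[2.25, 0.25],
 [0.25, 2.9167]].

Step 3 — invert S. det(S) = 2.25·2.9167 - (0.25)² = 6.5.
  S^{-1} = (1/det) · [[d, -b], [-b, a]] = [[0.4487, -0.0385],
 [-0.0385, 0.3462]].

Step 4 — quadratic form (x̄ - mu_0)^T · S^{-1} · (x̄ - mu_0):
  S^{-1} · (x̄ - mu_0) = (-1.4487, 0.0385),
  (x̄ - mu_0)^T · [...] = (-3.25)·(-1.4487) + (-0.25)·(0.0385) = 4.6987.

Step 5 — scale by n: T² = 4 · 4.6987 = 18.7949.

T² ≈ 18.7949


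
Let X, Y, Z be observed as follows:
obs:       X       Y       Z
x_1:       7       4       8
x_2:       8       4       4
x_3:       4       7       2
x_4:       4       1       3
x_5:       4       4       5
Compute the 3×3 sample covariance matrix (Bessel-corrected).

Step 1 — column means:
  mean(X) = (7 + 8 + 4 + 4 + 4) / 5 = 27/5 = 5.4
  mean(Y) = (4 + 4 + 7 + 1 + 4) / 5 = 20/5 = 4
  mean(Z) = (8 + 4 + 2 + 3 + 5) / 5 = 22/5 = 4.4

Step 2 — sample covariance S[i,j] = (1/(n-1)) · Σ_k (x_{k,i} - mean_i) · (x_{k,j} - mean_j), with n-1 = 4.
  S[X,X] = ((1.6)·(1.6) + (2.6)·(2.6) + (-1.4)·(-1.4) + (-1.4)·(-1.4) + (-1.4)·(-1.4)) / 4 = 15.2/4 = 3.8
  S[X,Y] = ((1.6)·(0) + (2.6)·(0) + (-1.4)·(3) + (-1.4)·(-3) + (-1.4)·(0)) / 4 = 0/4 = 0
  S[X,Z] = ((1.6)·(3.6) + (2.6)·(-0.4) + (-1.4)·(-2.4) + (-1.4)·(-1.4) + (-1.4)·(0.6)) / 4 = 9.2/4 = 2.3
  S[Y,Y] = ((0)·(0) + (0)·(0) + (3)·(3) + (-3)·(-3) + (0)·(0)) / 4 = 18/4 = 4.5
  S[Y,Z] = ((0)·(3.6) + (0)·(-0.4) + (3)·(-2.4) + (-3)·(-1.4) + (0)·(0.6)) / 4 = -3/4 = -0.75
  S[Z,Z] = ((3.6)·(3.6) + (-0.4)·(-0.4) + (-2.4)·(-2.4) + (-1.4)·(-1.4) + (0.6)·(0.6)) / 4 = 21.2/4 = 5.3

S is symmetric (S[j,i] = S[i,j]). Assembling:

S = [[3.8, 0, 2.3],
 [0, 4.5, -0.75],
 [2.3, -0.75, 5.3]]


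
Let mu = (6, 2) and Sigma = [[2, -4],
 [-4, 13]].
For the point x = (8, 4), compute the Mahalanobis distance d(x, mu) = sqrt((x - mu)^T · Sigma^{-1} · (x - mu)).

Step 1 — centre the observation: (x - mu) = (2, 2).

Step 2 — invert Sigma. det(Sigma) = 2·13 - (-4)² = 10.
  Sigma^{-1} = (1/det) · [[d, -b], [-b, a]] = [[1.3, 0.4],
 [0.4, 0.2]].

Step 3 — form the quadratic (x - mu)^T · Sigma^{-1} · (x - mu):
  Sigma^{-1} · (x - mu) = (3.4, 1.2).
  (x - mu)^T · [Sigma^{-1} · (x - mu)] = (2)·(3.4) + (2)·(1.2) = 9.2.

Step 4 — take square root: d = √(9.2) ≈ 3.0332.

d(x, mu) = √(9.2) ≈ 3.0332


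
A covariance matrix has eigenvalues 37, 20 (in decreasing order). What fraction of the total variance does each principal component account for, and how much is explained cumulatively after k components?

Step 1 — total variance = trace(Sigma) = Σ λ_i = 37 + 20 = 57.

Step 2 — fraction explained by component i = λ_i / Σ λ:
  PC1: 37/57 = 0.6491
  PC2: 20/57 = 0.3509

Step 3 — cumulative fraction after k components = (λ_1 + ... + λ_k) / Σ λ:
  k = 1: 37/57 = 0.6491
  k = 2: (37 + 20)/57 = 57/57 = 1

Summary (fraction, with percent):

explained: PC1 0.6491 (64.91%), PC2 0.3509 (35.09%);  cumulative: 0.6491, 1


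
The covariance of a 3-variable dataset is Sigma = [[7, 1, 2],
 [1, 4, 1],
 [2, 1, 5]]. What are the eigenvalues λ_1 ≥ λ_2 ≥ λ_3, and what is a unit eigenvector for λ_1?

Step 1 — characteristic polynomial p(λ) = det(λI - Sigma) = λ³ - tr·λ² + c_1·λ - det, where tr = trace, c_1 = sum of the principal 2×2 minors, det = det(Sigma):
  tr = 7 + 4 + 5 = 16,
  c_1 = (7·4 - (1)²) + (7·5 - (2)²) + (4·5 - (1)²) = 27 + 31 + 19 = 77,
  det = 7·(4·5 - (1)²) - (1)·((1)·5 - (1)·(2)) + (2)·((1)·(1) - 4·(2)) = 7·(19) - (1)·(3) + (2)·(-7) = 116.
  So p(λ) = λ³ - 16λ² + 77λ - 116.
Step 2 — look for an integer root (rational root theorem: any rational root is an integer divisor of 116). Testing λ = 4:
  p(4) = 64 - 256 + 308 - 116 = 0  ✓
  Dividing out (λ - 4): p(λ) = (λ - 4)(λ² - 12λ + 29).
Step 3 — remaining eigenvalues from the quadratic λ² - 12λ + 29 = 0:
  Δ = 12² - 4·29 = 144 - 116 = 28,  λ = (12 ± √28)/2 = (12 ± 5.2915)/2 ≈ 8.6458 or 3.3542.
  Sorted: λ_1 = 8.6458,  λ_2 = 4,  λ_3 = 3.3542  (check: sum = 16 = tr ✓).

Step 4 — unit eigenvector for λ_1 ≈ 8.6458: v spans the null space of (Sigma - λ_1 I), whose rows are
  r_1 = (-1.6458, 1, 2),  r_2 = (1, -4.6458, 1),  r_3 = (2, 1, -3.6458).
  v is orthogonal to every row, so take v ∝ r_1 × r_2 = ((1)·(1) - (2)·(-4.6458), (2)·(1) - (-1.6458)·(1), (-1.6458)·(-4.6458) - (1)·(1)) ≈ (10.2915, 3.6458, 6.6458).
  Let u = (10.2915, 3.6458, 6.6458).
  ||u|| = √((10.2915)² + (3.6458)² + (6.6458)²) = √(163.3725) ≈ 12.7817,  v_1 = u/||u|| ≈ (0.8052, 0.2852, 0.5199) (||v_1|| = 1).

λ_1 = 8.6458,  λ_2 = 4,  λ_3 = 3.3542;  v_1 ≈ (0.8052, 0.2852, 0.5199)


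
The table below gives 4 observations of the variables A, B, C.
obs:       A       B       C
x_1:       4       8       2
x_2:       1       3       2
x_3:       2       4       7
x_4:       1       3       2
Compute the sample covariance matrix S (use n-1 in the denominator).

Step 1 — column means:
  mean(A) = (4 + 1 + 2 + 1) / 4 = 8/4 = 2
  mean(B) = (8 + 3 + 4 + 3) / 4 = 18/4 = 4.5
  mean(C) = (2 + 2 + 7 + 2) / 4 = 13/4 = 3.25

Step 2 — sample covariance S[i,j] = (1/(n-1)) · Σ_k (x_{k,i} - mean_i) · (x_{k,j} - mean_j), with n-1 = 3.
  S[A,A] = ((2)·(2) + (-1)·(-1) + (0)·(0) + (-1)·(-1)) / 3 = 6/3 = 2
  S[A,B] = ((2)·(3.5) + (-1)·(-1.5) + (0)·(-0.5) + (-1)·(-1.5)) / 3 = 10/3 = 3.3333
  S[A,C] = ((2)·(-1.25) + (-1)·(-1.25) + (0)·(3.75) + (-1)·(-1.25)) / 3 = 0/3 = 0
  S[B,B] = ((3.5)·(3.5) + (-1.5)·(-1.5) + (-0.5)·(-0.5) + (-1.5)·(-1.5)) / 3 = 17/3 = 5.6667
  S[B,C] = ((3.5)·(-1.25) + (-1.5)·(-1.25) + (-0.5)·(3.75) + (-1.5)·(-1.25)) / 3 = -2.5/3 = -0.8333
  S[C,C] = ((-1.25)·(-1.25) + (-1.25)·(-1.25) + (3.75)·(3.75) + (-1.25)·(-1.25)) / 3 = 18.75/3 = 6.25

S is symmetric (S[j,i] = S[i,j]). Assembling:

S = [[2, 3.3333, 0],
 [3.3333, 5.6667, -0.8333],
 [0, -0.8333, 6.25]]


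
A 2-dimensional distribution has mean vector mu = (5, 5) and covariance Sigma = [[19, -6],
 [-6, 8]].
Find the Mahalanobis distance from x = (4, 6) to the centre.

Step 1 — centre the observation: (x - mu) = (-1, 1).

Step 2 — invert Sigma. det(Sigma) = 19·8 - (-6)² = 116.
  Sigma^{-1} = (1/det) · [[d, -b], [-b, a]] = [[0.069, 0.0517],
 [0.0517, 0.1638]].

Step 3 — form the quadratic (x - mu)^T · Sigma^{-1} · (x - mu):
  Sigma^{-1} · (x - mu) = (-0.0172, 0.1121).
  (x - mu)^T · [Sigma^{-1} · (x - mu)] = (-1)·(-0.0172) + (1)·(0.1121) = 0.1293.

Step 4 — take square root: d = √(0.1293) ≈ 0.3596.

d(x, mu) = √(0.1293) ≈ 0.3596


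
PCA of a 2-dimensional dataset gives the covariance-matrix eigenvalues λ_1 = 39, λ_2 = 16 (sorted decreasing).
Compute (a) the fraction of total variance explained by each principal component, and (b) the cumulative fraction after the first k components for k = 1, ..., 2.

Step 1 — total variance = trace(Sigma) = Σ λ_i = 39 + 16 = 55.

Step 2 — fraction explained by component i = λ_i / Σ λ:
  PC1: 39/55 = 0.7091
  PC2: 16/55 = 0.2909

Step 3 — cumulative fraction after k components = (λ_1 + ... + λ_k) / Σ λ:
  k = 1: 39/55 = 0.7091
  k = 2: (39 + 16)/55 = 55/55 = 1

Summary (fraction, with percent):

explained: PC1 0.7091 (70.91%), PC2 0.2909 (29.09%);  cumulative: 0.7091, 1


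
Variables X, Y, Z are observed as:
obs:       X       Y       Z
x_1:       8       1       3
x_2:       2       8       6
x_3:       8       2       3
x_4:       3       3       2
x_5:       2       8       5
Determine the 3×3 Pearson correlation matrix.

Step 1 — column means:
  mean(X) = (8 + 2 + 8 + 3 + 2) / 5 = 23/5 = 4.6
  mean(Y) = (1 + 8 + 2 + 3 + 8) / 5 = 22/5 = 4.4
  mean(Z) = (3 + 6 + 3 + 2 + 5) / 5 = 19/5 = 3.8

Step 2 — sample variances and covariances s[i,j] = (1/(n-1)) · Σ_k (x_{k,i} - mean_i) · (x_{k,j} - mean_j), with n-1 = 4:
  s[X,X] = ((3.4)·(3.4) + (-2.6)·(-2.6) + (3.4)·(3.4) + (-1.6)·(-1.6) + (-2.6)·(-2.6)) / 4 = 39.2/4 = 9.8
  s[X,Y] = ((3.4)·(-3.4) + (-2.6)·(3.6) + (3.4)·(-2.4) + (-1.6)·(-1.4) + (-2.6)·(3.6)) / 4 = -36.2/4 = -9.05
  s[X,Z] = ((3.4)·(-0.8) + (-2.6)·(2.2) + (3.4)·(-0.8) + (-1.6)·(-1.8) + (-2.6)·(1.2)) / 4 = -11.4/4 = -2.85
  s[Y,Y] = ((-3.4)·(-3.4) + (3.6)·(3.6) + (-2.4)·(-2.4) + (-1.4)·(-1.4) + (3.6)·(3.6)) / 4 = 45.2/4 = 11.3
  s[Y,Z] = ((-3.4)·(-0.8) + (3.6)·(2.2) + (-2.4)·(-0.8) + (-1.4)·(-1.8) + (3.6)·(1.2)) / 4 = 19.4/4 = 4.85
  s[Z,Z] = ((-0.8)·(-0.8) + (2.2)·(2.2) + (-0.8)·(-0.8) + (-1.8)·(-1.8) + (1.2)·(1.2)) / 4 = 10.8/4 = 2.7
  Sample standard deviations s_i = √(s[i,i]):
  s(X) = √(9.8) = 3.1305
  s(Y) = √(11.3) = 3.3615
  s(Z) = √(2.7) = 1.6432

Step 3 — r_{ij} = s_{ij} / (s_i · s_j):
  r[X,X] = 1 (diagonal).
  r[X,Y] = -9.05 / (3.1305 · 3.3615) = -9.05 / 10.5233 = -0.86
  r[X,Z] = -2.85 / (3.1305 · 1.6432) = -2.85 / 5.1439 = -0.5541
  r[Y,Y] = 1 (diagonal).
  r[Y,Z] = 4.85 / (3.3615 · 1.6432) = 4.85 / 5.5236 = 0.8781
  r[Z,Z] = 1 (diagonal).

R is symmetric with unit diagonal. Assembling:

R = [[1, -0.86, -0.5541],
 [-0.86, 1, 0.8781],
 [-0.5541, 0.8781, 1]]


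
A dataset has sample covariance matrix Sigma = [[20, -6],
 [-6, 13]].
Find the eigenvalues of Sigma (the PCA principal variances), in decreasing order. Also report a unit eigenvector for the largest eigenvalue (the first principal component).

Step 1 — characteristic polynomial of 2×2 Sigma:
  det(Sigma - λI) = λ² - trace · λ + det = 0.
  trace = 20 + 13 = 33, det = 20·13 - (-6)² = 224.
Step 2 — discriminant:
  Δ = trace² - 4·det = 1089 - 896 = 193.
Step 3 — eigenvalues:
  λ = (trace ± √Δ)/2 = (33 ± 13.8924)/2,
  λ_1 = 23.4462,  λ_2 = 9.5538.

Step 4 — unit eigenvector for λ_1: solve (Sigma - λ_1 I)v = 0. First row:
  (20 - 23.4462)·v_x + (-6)·v_y = 0, i.e. (-3.4462)·v_x + (-6)·v_y = 0,
  so v ∝ (b, λ_1 - a) = (-6, 3.4462); multiply by -1 so the first entry is positive: u = (6, -3.4462).
  ||u|| = √((6)² + (-3.4462)²) = √(47.8764) ≈ 6.9193,
  v_1 = u/||u|| ≈ (0.8671, -0.4981) (||v_1|| = 1).

λ_1 = 23.4462,  λ_2 = 9.5538;  v_1 ≈ (0.8671, -0.4981)


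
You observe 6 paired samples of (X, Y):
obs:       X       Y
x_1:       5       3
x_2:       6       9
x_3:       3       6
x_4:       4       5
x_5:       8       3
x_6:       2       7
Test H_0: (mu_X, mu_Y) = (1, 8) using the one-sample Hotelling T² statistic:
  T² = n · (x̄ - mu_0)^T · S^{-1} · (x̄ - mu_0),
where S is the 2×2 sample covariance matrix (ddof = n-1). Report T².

Step 1 — sample mean vector:
  mean(X) = (5 + 6 + 3 + 4 + 8 + 2) / 6 = 28/6 = 4.6667
  mean(Y) = (3 + 9 + 6 + 5 + 3 + 7) / 6 = 33/6 = 5.5
  x̄ = (4.6667, 5.5),  deviation x̄ - mu_0 = (4.6667, 5.5) - (1, 8) = (3.6667, -2.5).

Step 2 — sample covariance matrix, S[i,j] = (1/(n-1)) · Σ_k (x_{k,i} - mean_i) · (x_{k,j} - mean_j), divisor n-1 = 5:
  S[X,X] = ((0.3333)·(0.3333) + (1.3333)·(1.3333) + (-1.6667)·(-1.6667) + (-0.6667)·(-0.6667) + (3.3333)·(3.3333) + (-2.6667)·(-2.6667)) / 5 = 23.3333/5 = 4.6667
  S[X,Y] = ((0.3333)·(-2.5) + (1.3333)·(3.5) + (-1.6667)·(0.5) + (-0.6667)·(-0.5) + (3.3333)·(-2.5) + (-2.6667)·(1.5)) / 5 = -9/5 = -1.8
  S[Y,Y] = ((-2.5)·(-2.5) + (3.5)·(3.5) + (0.5)·(0.5) + (-0.5)·(-0.5) + (-2.5)·(-2.5) + (1.5)·(1.5)) / 5 = 27.5/5 = 5.5
  S = [[4.6667, -1.8],
 [-1.8, 5.5]].

Step 3 — invert S. det(S) = 4.6667·5.5 - (-1.8)² = 22.4267.
  S^{-1} = (1/det) · [[d, -b], [-b, a]] = [[0.2452, 0.0803],
 [0.0803, 0.2081]].

Step 4 — quadratic form (x̄ - mu_0)^T · S^{-1} · (x̄ - mu_0):
  S^{-1} · (x̄ - mu_0) = (0.6986, -0.2259),
  (x̄ - mu_0)^T · [...] = (3.6667)·(0.6986) + (-2.5)·(-0.2259) = 3.1262.

Step 5 — scale by n: T² = 6 · 3.1262 = 18.7574.

T² ≈ 18.7574


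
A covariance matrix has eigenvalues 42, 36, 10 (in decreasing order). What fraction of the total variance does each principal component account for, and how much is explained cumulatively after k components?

Step 1 — total variance = trace(Sigma) = Σ λ_i = 42 + 36 + 10 = 88.

Step 2 — fraction explained by component i = λ_i / Σ λ:
  PC1: 42/88 = 0.4773
  PC2: 36/88 = 0.4091
  PC3: 10/88 = 0.1136

Step 3 — cumulative fraction after k components = (λ_1 + ... + λ_k) / Σ λ:
  k = 1: 42/88 = 0.4773
  k = 2: (42 + 36)/88 = 78/88 = 0.8864
  k = 3: (42 + 36 + 10)/88 = 88/88 = 1

Summary (fraction, with percent):

explained: PC1 0.4773 (47.73%), PC2 0.4091 (40.91%), PC3 0.1136 (11.36%);  cumulative: 0.4773, 0.8864, 1


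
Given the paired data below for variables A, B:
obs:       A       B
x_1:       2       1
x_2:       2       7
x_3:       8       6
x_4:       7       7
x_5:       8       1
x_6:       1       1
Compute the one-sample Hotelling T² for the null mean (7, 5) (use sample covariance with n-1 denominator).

Step 1 — sample mean vector:
  mean(A) = (2 + 2 + 8 + 7 + 8 + 1) / 6 = 28/6 = 4.6667
  mean(B) = (1 + 7 + 6 + 7 + 1 + 1) / 6 = 23/6 = 3.8333
  x̄ = (4.6667, 3.8333),  deviation x̄ - mu_0 = (4.6667, 3.8333) - (7, 5) = (-2.3333, -1.1667).

Step 2 — sample covariance matrix, S[i,j] = (1/(n-1)) · Σ_k (x_{k,i} - mean_i) · (x_{k,j} - mean_j), divisor n-1 = 5:
  S[A,A] = ((-2.6667)·(-2.6667) + (-2.6667)·(-2.6667) + (3.3333)·(3.3333) + (2.3333)·(2.3333) + (3.3333)·(3.3333) + (-3.6667)·(-3.6667)) / 5 = 55.3333/5 = 11.0667
  S[A,B] = ((-2.6667)·(-2.8333) + (-2.6667)·(3.1667) + (3.3333)·(2.1667) + (2.3333)·(3.1667) + (3.3333)·(-2.8333) + (-3.6667)·(-2.8333)) / 5 = 14.6667/5 = 2.9333
  S[B,B] = ((-2.8333)·(-2.8333) + (3.1667)·(3.1667) + (2.1667)·(2.1667) + (3.1667)·(3.1667) + (-2.8333)·(-2.8333) + (-2.8333)·(-2.8333)) / 5 = 48.8333/5 = 9.7667
  S = [[11.0667, 2.9333],
 [2.9333, 9.7667]].

Step 3 — invert S. det(S) = 11.0667·9.7667 - (2.9333)² = 99.48.
  S^{-1} = (1/det) · [[d, -b], [-b, a]] = [[0.0982, -0.0295],
 [-0.0295, 0.1112]].

Step 4 — quadratic form (x̄ - mu_0)^T · S^{-1} · (x̄ - mu_0):
  S^{-1} · (x̄ - mu_0) = (-0.1947, -0.061),
  (x̄ - mu_0)^T · [...] = (-2.3333)·(-0.1947) + (-1.1667)·(-0.061) = 0.5254.

Step 5 — scale by n: T² = 6 · 0.5254 = 3.1524.

T² ≈ 3.1524


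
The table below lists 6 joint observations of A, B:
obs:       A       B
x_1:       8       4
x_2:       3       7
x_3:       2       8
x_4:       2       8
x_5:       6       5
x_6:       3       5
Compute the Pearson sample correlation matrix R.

Step 1 — column means:
  mean(A) = (8 + 3 + 2 + 2 + 6 + 3) / 6 = 24/6 = 4
  mean(B) = (4 + 7 + 8 + 8 + 5 + 5) / 6 = 37/6 = 6.1667

Step 2 — sample variances and covariances s[i,j] = (1/(n-1)) · Σ_k (x_{k,i} - mean_i) · (x_{k,j} - mean_j), with n-1 = 5:
  s[A,A] = ((4)·(4) + (-1)·(-1) + (-2)·(-2) + (-2)·(-2) + (2)·(2) + (-1)·(-1)) / 5 = 30/5 = 6
  s[A,B] = ((4)·(-2.1667) + (-1)·(0.8333) + (-2)·(1.8333) + (-2)·(1.8333) + (2)·(-1.1667) + (-1)·(-1.1667)) / 5 = -18/5 = -3.6
  s[B,B] = ((-2.1667)·(-2.1667) + (0.8333)·(0.8333) + (1.8333)·(1.8333) + (1.8333)·(1.8333) + (-1.1667)·(-1.1667) + (-1.1667)·(-1.1667)) / 5 = 14.8333/5 = 2.9667
  Sample standard deviations s_i = √(s[i,i]):
  s(A) = √(6) = 2.4495
  s(B) = √(2.9667) = 1.7224

Step 3 — r_{ij} = s_{ij} / (s_i · s_j):
  r[A,A] = 1 (diagonal).
  r[A,B] = -3.6 / (2.4495 · 1.7224) = -3.6 / 4.219 = -0.8533
  r[B,B] = 1 (diagonal).

R is symmetric with unit diagonal. Assembling:

R = [[1, -0.8533],
 [-0.8533, 1]]


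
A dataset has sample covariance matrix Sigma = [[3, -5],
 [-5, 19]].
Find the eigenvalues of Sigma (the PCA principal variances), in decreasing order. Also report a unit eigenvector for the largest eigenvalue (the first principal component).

Step 1 — characteristic polynomial of 2×2 Sigma:
  det(Sigma - λI) = λ² - trace · λ + det = 0.
  trace = 3 + 19 = 22, det = 3·19 - (-5)² = 32.
Step 2 — discriminant:
  Δ = trace² - 4·det = 484 - 128 = 356.
Step 3 — eigenvalues:
  λ = (trace ± √Δ)/2 = (22 ± 18.868)/2,
  λ_1 = 20.434,  λ_2 = 1.566.

Step 4 — unit eigenvector for λ_1: solve (Sigma - λ_1 I)v = 0. First row:
  (3 - 20.434)·v_x + (-5)·v_y = 0, i.e. (-17.434)·v_x + (-5)·v_y = 0,
  so v ∝ (b, λ_1 - a) = (-5, 17.434); multiply by -1 so the first entry is positive: u = (5, -17.434).
  ||u|| = √((5)² + (-17.434)²) = √(328.9437) ≈ 18.1368,
  v_1 = u/||u|| ≈ (0.2757, -0.9612) (||v_1|| = 1).

λ_1 = 20.434,  λ_2 = 1.566;  v_1 ≈ (0.2757, -0.9612)
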